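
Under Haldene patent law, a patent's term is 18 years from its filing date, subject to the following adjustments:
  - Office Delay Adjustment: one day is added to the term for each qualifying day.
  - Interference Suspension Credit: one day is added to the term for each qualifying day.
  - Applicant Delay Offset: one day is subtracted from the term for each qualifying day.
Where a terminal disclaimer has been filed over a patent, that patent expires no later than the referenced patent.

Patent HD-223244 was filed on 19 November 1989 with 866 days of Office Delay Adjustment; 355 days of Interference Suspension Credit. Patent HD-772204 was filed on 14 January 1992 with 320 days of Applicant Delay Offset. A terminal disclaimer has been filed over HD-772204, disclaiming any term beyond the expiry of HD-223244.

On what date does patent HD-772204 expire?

February 28, 2009

Natural term of HD-772204:
  Base: filing + 18 years → 14 January 2010.
  Applicant Delay Offset: −320 days → 28 February 2009.
Expiry of referenced patent HD-223244:
  Base: filing + 18 years → 19 November 2007.
  Office Delay Adjustment: +866 days → 3 April 2010.
  Interference Suspension Credit: +355 days → 24 March 2011.
Terminal disclaimer: HD-772204 expires on the earlier of 28 February 2009 and 24 March 2011.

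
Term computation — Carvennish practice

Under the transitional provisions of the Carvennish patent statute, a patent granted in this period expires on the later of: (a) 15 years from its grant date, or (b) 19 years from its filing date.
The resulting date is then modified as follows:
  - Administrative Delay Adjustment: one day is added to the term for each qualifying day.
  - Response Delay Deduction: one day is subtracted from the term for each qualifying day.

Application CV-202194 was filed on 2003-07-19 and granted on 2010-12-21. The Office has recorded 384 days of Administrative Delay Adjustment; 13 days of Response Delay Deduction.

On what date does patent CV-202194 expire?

(a) grant + 15 years → 21 December 2025.
(b) filing + 19 years → 19 July 2022.
Later of the two: 21 December 2025.
Administrative Delay Adjustment: +384 days → 9 January 2027.
Response Delay Deduction: −13 days → 27 December 2026.

December 27, 2026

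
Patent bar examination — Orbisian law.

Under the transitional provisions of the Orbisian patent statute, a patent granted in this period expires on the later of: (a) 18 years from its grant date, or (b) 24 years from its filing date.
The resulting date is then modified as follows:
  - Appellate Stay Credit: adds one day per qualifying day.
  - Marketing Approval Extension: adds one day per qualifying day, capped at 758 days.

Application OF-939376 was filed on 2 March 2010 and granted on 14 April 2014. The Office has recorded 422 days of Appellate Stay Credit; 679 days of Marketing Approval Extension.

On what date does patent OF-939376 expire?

(a) grant + 18 years → 14 April 2032.
(b) filing + 24 years → 2 March 2034.
Later of the two: 2 March 2034.
Appellate Stay Credit: +422 days → 28 April 2035.
Marketing Approval Extension: 679 days (within the 758-day cap) → +679 days → 7 March 2037.

2037-03-07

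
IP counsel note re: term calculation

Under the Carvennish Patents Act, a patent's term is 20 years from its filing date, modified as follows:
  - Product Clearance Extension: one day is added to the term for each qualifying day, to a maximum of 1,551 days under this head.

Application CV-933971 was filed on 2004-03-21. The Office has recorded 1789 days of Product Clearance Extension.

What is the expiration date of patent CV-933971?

2028-06-19

Base term: filing date + 20 years → 21 March 2024.
Product Clearance Extension: 1789 days claimed exceeds the 1551-day cap, so +1551 days → 19 June 2028.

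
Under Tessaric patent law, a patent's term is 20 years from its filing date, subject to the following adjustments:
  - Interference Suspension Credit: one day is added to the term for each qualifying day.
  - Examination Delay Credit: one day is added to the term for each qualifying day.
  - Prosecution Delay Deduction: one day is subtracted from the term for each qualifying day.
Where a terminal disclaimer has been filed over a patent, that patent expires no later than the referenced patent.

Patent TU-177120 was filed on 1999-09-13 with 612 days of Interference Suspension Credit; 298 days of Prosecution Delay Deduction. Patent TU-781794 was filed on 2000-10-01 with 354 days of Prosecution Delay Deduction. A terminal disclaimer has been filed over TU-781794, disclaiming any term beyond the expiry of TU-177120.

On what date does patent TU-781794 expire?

Natural term of TU-781794:
  Base: filing + 20 years → 1 October 2020.
  Prosecution Delay Deduction: −354 days → 13 October 2019.
Expiry of referenced patent TU-177120:
  Base: filing + 20 years → 13 September 2019.
  Interference Suspension Credit: +612 days → 17 May 2021.
  Prosecution Delay Deduction: −298 days → 23 July 2020.
Terminal disclaimer: TU-781794 expires on the earlier of 13 October 2019 and 23 July 2020.

2019-10-13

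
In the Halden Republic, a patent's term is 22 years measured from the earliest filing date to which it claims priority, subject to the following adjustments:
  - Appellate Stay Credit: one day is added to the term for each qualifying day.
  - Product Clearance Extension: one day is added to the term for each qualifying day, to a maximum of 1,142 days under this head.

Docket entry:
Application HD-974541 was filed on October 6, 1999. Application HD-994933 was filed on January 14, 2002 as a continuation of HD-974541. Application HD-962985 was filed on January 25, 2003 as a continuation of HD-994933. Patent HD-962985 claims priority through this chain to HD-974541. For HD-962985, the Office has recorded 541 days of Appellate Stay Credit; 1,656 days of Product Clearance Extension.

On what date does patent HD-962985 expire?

2026-05-16

Earliest priority filing: 6 October 1999.
Base term: 6 October 1999 + 22 years → 6 October 2021.
Appellate Stay Credit: +541 days → 31 March 2023.
Product Clearance Extension: 1656 days claimed exceeds the 1142-day cap, so +1142 days → 16 May 2026.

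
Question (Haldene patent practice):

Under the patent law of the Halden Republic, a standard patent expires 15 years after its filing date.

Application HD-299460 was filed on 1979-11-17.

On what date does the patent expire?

Filing date + 15 years → 17 November 1994.

November 17, 1994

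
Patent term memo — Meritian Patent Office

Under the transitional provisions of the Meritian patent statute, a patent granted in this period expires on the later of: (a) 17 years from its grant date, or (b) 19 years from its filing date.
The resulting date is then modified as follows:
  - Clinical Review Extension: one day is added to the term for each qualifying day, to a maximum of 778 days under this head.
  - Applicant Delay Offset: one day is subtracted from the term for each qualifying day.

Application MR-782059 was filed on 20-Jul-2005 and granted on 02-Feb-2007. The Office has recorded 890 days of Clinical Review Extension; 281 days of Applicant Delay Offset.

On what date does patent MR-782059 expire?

November 29, 2025

(a) grant + 17 years → 2 February 2024.
(b) filing + 19 years → 20 July 2024.
Later of the two: 20 July 2024.
Clinical Review Extension: 890 days claimed exceeds the 778-day cap, so +778 days → 6 September 2026.
Applicant Delay Offset: −281 days → 29 November 2025.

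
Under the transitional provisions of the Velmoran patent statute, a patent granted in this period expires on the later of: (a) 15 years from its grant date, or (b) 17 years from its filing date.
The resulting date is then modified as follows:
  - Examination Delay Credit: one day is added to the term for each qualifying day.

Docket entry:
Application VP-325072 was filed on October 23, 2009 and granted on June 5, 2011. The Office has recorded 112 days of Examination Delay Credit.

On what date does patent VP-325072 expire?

2027-02-12

(a) grant + 15 years → 5 June 2026.
(b) filing + 17 years → 23 October 2026.
Later of the two: 23 October 2026.
Examination Delay Credit: +112 days → 12 February 2027.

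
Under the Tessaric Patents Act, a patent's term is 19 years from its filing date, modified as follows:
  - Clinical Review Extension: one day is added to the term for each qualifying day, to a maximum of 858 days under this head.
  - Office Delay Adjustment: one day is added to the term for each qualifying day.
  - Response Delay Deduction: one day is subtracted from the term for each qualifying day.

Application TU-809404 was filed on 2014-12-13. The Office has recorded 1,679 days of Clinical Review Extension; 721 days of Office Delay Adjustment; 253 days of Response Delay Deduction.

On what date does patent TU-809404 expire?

2037-07-31

Base term: filing date + 19 years → 13 December 2033.
Clinical Review Extension: 1679 days claimed exceeds the 858-day cap, so +858 days → 19 April 2036.
Office Delay Adjustment: +721 days → 10 April 2038.
Response Delay Deduction: −253 days → 31 July 2037.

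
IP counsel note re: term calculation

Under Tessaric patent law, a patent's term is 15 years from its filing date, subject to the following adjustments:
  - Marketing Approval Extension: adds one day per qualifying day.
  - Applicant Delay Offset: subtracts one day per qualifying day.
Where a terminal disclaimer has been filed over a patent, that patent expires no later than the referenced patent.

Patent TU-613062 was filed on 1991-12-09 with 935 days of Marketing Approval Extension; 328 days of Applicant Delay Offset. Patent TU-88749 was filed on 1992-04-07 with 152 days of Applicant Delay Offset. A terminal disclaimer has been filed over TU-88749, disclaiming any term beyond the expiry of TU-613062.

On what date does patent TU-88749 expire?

Natural term of TU-88749:
  Base: filing + 15 years → 7 April 2007.
  Applicant Delay Offset: −152 days → 6 November 2006.
Expiry of referenced patent TU-613062:
  Base: filing + 15 years → 9 December 2006.
  Marketing Approval Extension: +935 days → 1 July 2009.
  Applicant Delay Offset: −328 days → 7 August 2008.
Terminal disclaimer: TU-88749 expires on the earlier of 6 November 2006 and 7 August 2008.

2006-11-06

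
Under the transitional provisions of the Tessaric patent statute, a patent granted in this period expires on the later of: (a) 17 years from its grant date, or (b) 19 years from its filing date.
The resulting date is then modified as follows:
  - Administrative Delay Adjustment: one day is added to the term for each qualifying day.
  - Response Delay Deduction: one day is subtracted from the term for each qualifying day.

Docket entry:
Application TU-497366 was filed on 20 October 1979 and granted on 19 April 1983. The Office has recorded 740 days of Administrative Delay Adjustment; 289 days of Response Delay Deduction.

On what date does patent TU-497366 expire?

(a) grant + 17 years → 19 April 2000.
(b) filing + 19 years → 20 October 1998.
Later of the two: 19 April 2000.
Administrative Delay Adjustment: +740 days → 29 April 2002.
Response Delay Deduction: −289 days → 14 July 2001.

July 14, 2001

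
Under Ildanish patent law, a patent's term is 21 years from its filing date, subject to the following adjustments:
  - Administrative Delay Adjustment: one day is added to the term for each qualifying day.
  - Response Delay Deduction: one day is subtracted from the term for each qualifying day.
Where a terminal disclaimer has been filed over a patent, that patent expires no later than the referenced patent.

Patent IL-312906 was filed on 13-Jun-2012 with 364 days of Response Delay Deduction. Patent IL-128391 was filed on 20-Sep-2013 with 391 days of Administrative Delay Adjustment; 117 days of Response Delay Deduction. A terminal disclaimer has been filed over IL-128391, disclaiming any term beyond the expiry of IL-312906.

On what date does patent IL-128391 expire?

2032-06-14

Natural term of IL-128391:
  Base: filing + 21 years → 20 September 2034.
  Administrative Delay Adjustment: +391 days → 16 October 2035.
  Response Delay Deduction: −117 days → 21 June 2035.
Expiry of referenced patent IL-312906:
  Base: filing + 21 years → 13 June 2033.
  Response Delay Deduction: −364 days → 14 June 2032.
Terminal disclaimer: IL-128391 expires on the earlier of 21 June 2035 and 14 June 2032.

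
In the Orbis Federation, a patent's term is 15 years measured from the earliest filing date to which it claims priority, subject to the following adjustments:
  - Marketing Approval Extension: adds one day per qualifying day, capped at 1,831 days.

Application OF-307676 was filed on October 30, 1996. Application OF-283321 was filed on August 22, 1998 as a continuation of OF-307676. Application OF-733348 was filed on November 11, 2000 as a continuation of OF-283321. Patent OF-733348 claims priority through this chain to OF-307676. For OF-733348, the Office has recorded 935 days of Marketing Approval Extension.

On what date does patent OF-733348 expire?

Earliest priority filing: 30 October 1996.
Base term: 30 October 1996 + 15 years → 30 October 2011.
Marketing Approval Extension: 935 days (within the 1831-day cap) → +935 days → 22 May 2014.

May 22, 2014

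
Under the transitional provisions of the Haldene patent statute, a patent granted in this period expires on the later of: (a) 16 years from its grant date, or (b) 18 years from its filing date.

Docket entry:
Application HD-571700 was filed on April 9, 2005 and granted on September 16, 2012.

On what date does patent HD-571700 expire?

(a) grant + 16 years → 16 September 2028.
(b) filing + 18 years → 9 April 2023.
Later of the two: 16 September 2028.

2028-09-16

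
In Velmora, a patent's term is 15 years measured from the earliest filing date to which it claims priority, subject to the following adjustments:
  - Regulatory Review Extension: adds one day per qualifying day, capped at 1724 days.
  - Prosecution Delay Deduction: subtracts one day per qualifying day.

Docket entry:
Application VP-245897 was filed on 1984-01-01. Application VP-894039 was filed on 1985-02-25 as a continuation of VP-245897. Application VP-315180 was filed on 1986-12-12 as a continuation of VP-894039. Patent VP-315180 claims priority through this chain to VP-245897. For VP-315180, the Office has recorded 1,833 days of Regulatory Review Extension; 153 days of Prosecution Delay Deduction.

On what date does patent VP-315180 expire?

April 21, 2003

Earliest priority filing: 1 January 1984.
Base term: 1 January 1984 + 15 years → 1 January 1999.
Regulatory Review Extension: 1833 days claimed exceeds the 1724-day cap, so +1724 days → 21 September 2003.
Prosecution Delay Deduction: −153 days → 21 April 2003.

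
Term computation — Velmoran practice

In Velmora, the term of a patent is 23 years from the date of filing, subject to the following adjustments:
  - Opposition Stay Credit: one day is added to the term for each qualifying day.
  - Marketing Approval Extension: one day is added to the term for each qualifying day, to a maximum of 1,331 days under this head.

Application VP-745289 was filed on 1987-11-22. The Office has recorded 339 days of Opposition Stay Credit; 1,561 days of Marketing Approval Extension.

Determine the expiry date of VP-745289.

Base term: filing date + 23 years → 22 November 2010.
Opposition Stay Credit: +339 days → 27 October 2011.
Marketing Approval Extension: 1561 days claimed exceeds the 1331-day cap, so +1331 days → 19 June 2015.

2015-06-19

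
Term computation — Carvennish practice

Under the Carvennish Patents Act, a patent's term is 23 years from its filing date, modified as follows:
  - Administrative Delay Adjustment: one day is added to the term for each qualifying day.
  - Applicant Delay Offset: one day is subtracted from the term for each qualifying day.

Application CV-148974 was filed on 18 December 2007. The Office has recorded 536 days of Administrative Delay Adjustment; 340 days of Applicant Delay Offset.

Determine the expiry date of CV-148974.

July 2, 2031

Base term: filing date + 23 years → 18 December 2030.
Administrative Delay Adjustment: +536 days → 6 June 2032.
Applicant Delay Offset: −340 days → 2 July 2031.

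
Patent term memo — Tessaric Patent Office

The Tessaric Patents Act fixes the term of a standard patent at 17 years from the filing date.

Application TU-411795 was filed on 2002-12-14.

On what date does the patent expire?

2019-12-14

Filing date + 17 years → 14 December 2019.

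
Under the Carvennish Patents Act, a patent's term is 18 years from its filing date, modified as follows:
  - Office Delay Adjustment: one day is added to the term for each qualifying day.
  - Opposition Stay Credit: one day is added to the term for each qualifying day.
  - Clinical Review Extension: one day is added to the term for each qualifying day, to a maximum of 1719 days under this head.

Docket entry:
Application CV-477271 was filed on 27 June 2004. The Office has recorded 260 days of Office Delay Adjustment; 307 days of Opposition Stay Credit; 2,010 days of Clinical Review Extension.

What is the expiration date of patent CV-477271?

Base term: filing date + 18 years → 27 June 2022.
Office Delay Adjustment: +260 days → 14 March 2023.
Opposition Stay Credit: +307 days → 15 January 2024.
Clinical Review Extension: 2010 days claimed exceeds the 1719-day cap, so +1719 days → 29 September 2028.

2028-09-29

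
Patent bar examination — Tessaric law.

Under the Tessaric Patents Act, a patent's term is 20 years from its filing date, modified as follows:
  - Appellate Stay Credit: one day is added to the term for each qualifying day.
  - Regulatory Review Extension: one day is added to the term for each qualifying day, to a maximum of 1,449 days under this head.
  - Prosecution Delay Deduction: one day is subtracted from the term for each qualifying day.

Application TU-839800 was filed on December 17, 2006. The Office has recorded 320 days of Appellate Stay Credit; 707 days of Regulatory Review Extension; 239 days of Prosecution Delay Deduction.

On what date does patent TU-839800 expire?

2029-02-12

Base term: filing date + 20 years → 17 December 2026.
Appellate Stay Credit: +320 days → 2 November 2027.
Regulatory Review Extension: 707 days (within the 1449-day cap) → +707 days → 9 October 2029.
Prosecution Delay Deduction: −239 days → 12 February 2029.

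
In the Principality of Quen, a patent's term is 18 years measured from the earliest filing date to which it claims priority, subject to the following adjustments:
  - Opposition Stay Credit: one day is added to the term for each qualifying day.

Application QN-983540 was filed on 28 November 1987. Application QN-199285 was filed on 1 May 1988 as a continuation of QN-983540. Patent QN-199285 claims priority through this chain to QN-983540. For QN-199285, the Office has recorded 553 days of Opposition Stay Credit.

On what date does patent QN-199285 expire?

June 4, 2007

Earliest priority filing: 28 November 1987.
Base term: 28 November 1987 + 18 years → 28 November 2005.
Opposition Stay Credit: +553 days → 4 June 2007.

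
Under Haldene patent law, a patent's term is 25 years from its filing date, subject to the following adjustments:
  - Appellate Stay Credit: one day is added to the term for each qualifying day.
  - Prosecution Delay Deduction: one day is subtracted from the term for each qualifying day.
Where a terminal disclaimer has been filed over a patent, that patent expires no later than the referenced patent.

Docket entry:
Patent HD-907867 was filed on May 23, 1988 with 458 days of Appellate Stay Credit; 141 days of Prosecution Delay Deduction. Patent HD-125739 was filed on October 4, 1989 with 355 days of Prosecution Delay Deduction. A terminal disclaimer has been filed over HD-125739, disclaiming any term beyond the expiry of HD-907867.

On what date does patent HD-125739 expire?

Natural term of HD-125739:
  Base: filing + 25 years → 4 October 2014.
  Prosecution Delay Deduction: −355 days → 14 October 2013.
Expiry of referenced patent HD-907867:
  Base: filing + 25 years → 23 May 2013.
  Appellate Stay Credit: +458 days → 24 August 2014.
  Prosecution Delay Deduction: −141 days → 5 April 2014.
Terminal disclaimer: HD-125739 expires on the earlier of 14 October 2013 and 5 April 2014.

October 14, 2013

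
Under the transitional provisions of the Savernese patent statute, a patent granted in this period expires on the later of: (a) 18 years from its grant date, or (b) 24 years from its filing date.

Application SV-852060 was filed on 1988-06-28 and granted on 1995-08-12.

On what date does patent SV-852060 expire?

(a) grant + 18 years → 12 August 2013.
(b) filing + 24 years → 28 June 2012.
Later of the two: 12 August 2013.

2013-08-12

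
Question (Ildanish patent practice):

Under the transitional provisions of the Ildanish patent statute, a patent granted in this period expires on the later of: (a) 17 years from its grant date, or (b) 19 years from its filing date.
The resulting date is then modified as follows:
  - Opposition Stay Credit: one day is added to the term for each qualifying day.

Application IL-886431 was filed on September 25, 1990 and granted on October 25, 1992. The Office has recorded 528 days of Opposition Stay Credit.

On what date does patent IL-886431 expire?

April 6, 2011

(a) grant + 17 years → 25 October 2009.
(b) filing + 19 years → 25 September 2009.
Later of the two: 25 October 2009.
Opposition Stay Credit: +528 days → 6 April 2011.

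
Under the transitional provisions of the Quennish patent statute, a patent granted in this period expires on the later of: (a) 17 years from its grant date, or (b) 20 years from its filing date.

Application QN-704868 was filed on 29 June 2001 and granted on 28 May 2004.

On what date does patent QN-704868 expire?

(a) grant + 17 years → 28 May 2021.
(b) filing + 20 years → 29 June 2021.
Later of the two: 29 June 2021.

2021-06-29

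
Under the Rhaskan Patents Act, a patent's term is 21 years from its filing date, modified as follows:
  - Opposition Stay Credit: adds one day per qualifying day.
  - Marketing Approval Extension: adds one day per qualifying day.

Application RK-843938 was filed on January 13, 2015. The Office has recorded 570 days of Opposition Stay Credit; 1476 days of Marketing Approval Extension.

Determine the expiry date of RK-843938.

2041-08-20

Base term: filing date + 21 years → 13 January 2036.
Opposition Stay Credit: +570 days → 5 August 2037.
Marketing Approval Extension: +1476 days → 20 August 2041.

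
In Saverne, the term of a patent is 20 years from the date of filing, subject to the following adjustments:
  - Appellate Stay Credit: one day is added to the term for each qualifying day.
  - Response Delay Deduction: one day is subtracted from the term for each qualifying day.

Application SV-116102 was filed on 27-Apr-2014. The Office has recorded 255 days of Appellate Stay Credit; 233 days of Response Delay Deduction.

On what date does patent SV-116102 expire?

Base term: filing date + 20 years → 27 April 2034.
Appellate Stay Credit: +255 days → 7 January 2035.
Response Delay Deduction: −233 days → 19 May 2034.

May 19, 2034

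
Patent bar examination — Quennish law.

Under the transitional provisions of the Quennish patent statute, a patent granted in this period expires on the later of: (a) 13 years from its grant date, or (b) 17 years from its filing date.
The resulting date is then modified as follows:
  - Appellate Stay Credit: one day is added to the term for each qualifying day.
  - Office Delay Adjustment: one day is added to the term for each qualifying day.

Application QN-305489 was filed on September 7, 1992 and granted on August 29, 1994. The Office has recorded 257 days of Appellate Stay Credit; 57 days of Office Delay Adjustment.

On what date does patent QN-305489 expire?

July 18, 2010

(a) grant + 13 years → 29 August 2007.
(b) filing + 17 years → 7 September 2009.
Later of the two: 7 September 2009.
Appellate Stay Credit: +257 days → 22 May 2010.
Office Delay Adjustment: +57 days → 18 July 2010.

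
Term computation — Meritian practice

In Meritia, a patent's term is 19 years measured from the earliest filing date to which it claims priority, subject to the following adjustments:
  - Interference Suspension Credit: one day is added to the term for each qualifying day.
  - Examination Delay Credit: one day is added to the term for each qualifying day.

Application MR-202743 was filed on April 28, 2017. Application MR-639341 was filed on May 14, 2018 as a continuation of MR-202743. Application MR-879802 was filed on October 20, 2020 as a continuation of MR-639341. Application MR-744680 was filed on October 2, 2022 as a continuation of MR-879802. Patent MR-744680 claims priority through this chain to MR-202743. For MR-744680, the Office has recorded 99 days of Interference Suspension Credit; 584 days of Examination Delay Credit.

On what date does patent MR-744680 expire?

Earliest priority filing: 28 April 2017.
Base term: 28 April 2017 + 19 years → 28 April 2036.
Interference Suspension Credit: +99 days → 5 August 2036.
Examination Delay Credit: +584 days → 12 March 2038.

2038-03-12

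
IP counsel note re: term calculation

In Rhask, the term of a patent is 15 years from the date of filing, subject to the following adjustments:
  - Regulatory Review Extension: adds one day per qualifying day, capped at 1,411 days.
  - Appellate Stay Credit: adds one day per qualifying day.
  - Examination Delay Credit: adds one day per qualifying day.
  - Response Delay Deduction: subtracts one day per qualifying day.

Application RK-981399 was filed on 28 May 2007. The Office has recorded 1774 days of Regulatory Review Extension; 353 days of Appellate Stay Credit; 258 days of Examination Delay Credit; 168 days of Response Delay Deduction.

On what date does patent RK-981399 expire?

2027-06-25

Base term: filing date + 15 years → 28 May 2022.
Regulatory Review Extension: 1774 days claimed exceeds the 1411-day cap, so +1411 days → 8 April 2026.
Appellate Stay Credit: +353 days → 27 March 2027.
Examination Delay Credit: +258 days → 10 December 2027.
Response Delay Deduction: −168 days → 25 June 2027.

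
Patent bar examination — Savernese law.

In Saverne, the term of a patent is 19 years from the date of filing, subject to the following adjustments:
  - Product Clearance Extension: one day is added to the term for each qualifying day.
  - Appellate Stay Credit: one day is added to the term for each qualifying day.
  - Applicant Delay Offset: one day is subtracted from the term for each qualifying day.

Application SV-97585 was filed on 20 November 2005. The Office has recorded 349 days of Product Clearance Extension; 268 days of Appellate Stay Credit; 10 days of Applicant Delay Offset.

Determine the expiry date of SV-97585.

2026-07-20

Base term: filing date + 19 years → 20 November 2024.
Product Clearance Extension: +349 days → 4 November 2025.
Appellate Stay Credit: +268 days → 30 July 2026.
Applicant Delay Offset: −10 days → 20 July 2026.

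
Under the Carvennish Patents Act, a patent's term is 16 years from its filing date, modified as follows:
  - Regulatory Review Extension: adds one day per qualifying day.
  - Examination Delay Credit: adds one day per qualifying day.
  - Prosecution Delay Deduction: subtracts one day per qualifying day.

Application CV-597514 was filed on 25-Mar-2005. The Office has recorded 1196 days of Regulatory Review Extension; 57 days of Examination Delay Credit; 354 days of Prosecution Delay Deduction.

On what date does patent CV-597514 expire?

Base term: filing date + 16 years → 25 March 2021.
Regulatory Review Extension: +1196 days → 3 July 2024.
Examination Delay Credit: +57 days → 29 August 2024.
Prosecution Delay Deduction: −354 days → 10 September 2023.

September 10, 2023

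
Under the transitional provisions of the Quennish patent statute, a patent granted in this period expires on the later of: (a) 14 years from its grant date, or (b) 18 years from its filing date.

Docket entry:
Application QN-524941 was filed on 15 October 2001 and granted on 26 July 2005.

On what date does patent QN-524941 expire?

2019-10-15

(a) grant + 14 years → 26 July 2019.
(b) filing + 18 years → 15 October 2019.
Later of the two: 15 October 2019.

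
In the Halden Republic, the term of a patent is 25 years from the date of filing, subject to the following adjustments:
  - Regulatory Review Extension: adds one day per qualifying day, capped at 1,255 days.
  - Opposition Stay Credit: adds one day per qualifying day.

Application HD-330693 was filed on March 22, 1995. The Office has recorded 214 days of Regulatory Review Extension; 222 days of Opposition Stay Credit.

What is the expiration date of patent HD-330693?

Base term: filing date + 25 years → 22 March 2020.
Regulatory Review Extension: 214 days (within the 1255-day cap) → +214 days → 22 October 2020.
Opposition Stay Credit: +222 days → 1 June 2021.

2021-06-01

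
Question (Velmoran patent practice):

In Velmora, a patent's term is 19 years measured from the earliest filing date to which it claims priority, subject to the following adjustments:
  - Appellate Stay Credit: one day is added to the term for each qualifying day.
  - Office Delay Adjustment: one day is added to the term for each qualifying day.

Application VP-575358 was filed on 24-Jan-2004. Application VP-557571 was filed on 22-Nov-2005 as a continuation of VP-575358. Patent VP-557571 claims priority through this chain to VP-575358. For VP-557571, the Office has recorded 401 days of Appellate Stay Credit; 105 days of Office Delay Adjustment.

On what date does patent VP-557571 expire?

Earliest priority filing: 24 January 2004.
Base term: 24 January 2004 + 19 years → 24 January 2023.
Appellate Stay Credit: +401 days → 29 February 2024.
Office Delay Adjustment: +105 days → 13 June 2024.

June 13, 2024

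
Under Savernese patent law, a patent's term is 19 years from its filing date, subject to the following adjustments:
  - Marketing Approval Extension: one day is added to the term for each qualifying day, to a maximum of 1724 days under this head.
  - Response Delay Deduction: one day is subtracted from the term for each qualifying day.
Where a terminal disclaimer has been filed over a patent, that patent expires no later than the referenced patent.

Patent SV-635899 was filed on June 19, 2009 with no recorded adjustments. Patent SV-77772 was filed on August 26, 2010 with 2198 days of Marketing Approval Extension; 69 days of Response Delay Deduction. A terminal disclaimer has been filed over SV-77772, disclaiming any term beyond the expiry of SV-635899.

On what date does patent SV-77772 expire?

2028-06-19

Natural term of SV-77772:
  Base: filing + 19 years → 26 August 2029.
  Marketing Approval Extension: 2198 days claimed exceeds the 1724-day cap, so +1724 days → 16 May 2034.
  Response Delay Deduction: −69 days → 8 March 2034.
Expiry of referenced patent SV-635899:
  Base: filing + 19 years → 19 June 2028.
Terminal disclaimer: SV-77772 expires on the earlier of 8 March 2034 and 19 June 2028.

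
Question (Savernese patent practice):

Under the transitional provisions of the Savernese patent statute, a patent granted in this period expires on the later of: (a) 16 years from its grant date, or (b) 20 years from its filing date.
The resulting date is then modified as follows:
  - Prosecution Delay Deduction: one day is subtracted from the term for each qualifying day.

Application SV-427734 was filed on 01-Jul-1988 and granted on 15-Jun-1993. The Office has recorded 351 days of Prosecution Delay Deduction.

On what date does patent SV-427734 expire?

(a) grant + 16 years → 15 June 2009.
(b) filing + 20 years → 1 July 2008.
Later of the two: 15 June 2009.
Prosecution Delay Deduction: −351 days → 29 June 2008.

June 29, 2008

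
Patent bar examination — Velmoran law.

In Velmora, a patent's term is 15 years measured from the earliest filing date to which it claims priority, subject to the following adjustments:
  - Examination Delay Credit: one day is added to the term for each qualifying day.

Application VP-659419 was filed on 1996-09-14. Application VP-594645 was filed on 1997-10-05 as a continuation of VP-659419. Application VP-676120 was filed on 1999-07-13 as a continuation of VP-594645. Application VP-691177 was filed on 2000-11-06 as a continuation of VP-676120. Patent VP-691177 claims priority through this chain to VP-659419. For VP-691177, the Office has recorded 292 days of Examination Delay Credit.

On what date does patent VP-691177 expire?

Earliest priority filing: 14 September 1996.
Base term: 14 September 1996 + 15 years → 14 September 2011.
Examination Delay Credit: +292 days → 2 July 2012.

July 2, 2012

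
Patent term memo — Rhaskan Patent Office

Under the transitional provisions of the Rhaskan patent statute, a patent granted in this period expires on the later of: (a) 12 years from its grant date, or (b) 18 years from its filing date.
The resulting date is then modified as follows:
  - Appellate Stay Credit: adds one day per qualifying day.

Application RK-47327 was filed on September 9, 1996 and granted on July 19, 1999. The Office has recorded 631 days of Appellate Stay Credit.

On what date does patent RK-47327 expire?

June 1, 2016

(a) grant + 12 years → 19 July 2011.
(b) filing + 18 years → 9 September 2014.
Later of the two: 9 September 2014.
Appellate Stay Credit: +631 days → 1 June 2016.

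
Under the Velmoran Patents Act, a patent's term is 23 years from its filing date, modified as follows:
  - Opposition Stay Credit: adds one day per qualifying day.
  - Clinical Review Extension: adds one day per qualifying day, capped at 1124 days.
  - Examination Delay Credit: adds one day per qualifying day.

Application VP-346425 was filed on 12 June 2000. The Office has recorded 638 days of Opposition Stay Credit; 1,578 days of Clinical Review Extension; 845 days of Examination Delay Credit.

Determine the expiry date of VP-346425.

Base term: filing date + 23 years → 12 June 2023.
Opposition Stay Credit: +638 days → 11 March 2025.
Clinical Review Extension: 1578 days claimed exceeds the 1124-day cap, so +1124 days → 8 April 2028.
Examination Delay Credit: +845 days → 1 August 2030.

August 1, 2030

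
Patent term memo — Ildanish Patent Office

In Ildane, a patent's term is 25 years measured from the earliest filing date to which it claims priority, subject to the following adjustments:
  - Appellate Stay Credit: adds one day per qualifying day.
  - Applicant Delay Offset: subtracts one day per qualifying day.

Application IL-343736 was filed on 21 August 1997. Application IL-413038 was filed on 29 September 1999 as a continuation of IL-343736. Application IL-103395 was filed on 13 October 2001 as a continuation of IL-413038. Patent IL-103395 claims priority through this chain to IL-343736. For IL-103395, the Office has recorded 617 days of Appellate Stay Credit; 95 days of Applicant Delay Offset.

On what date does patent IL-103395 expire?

Earliest priority filing: 21 August 1997.
Base term: 21 August 1997 + 25 years → 21 August 2022.
Appellate Stay Credit: +617 days → 29 April 2024.
Applicant Delay Offset: −95 days → 25 January 2024.

2024-01-25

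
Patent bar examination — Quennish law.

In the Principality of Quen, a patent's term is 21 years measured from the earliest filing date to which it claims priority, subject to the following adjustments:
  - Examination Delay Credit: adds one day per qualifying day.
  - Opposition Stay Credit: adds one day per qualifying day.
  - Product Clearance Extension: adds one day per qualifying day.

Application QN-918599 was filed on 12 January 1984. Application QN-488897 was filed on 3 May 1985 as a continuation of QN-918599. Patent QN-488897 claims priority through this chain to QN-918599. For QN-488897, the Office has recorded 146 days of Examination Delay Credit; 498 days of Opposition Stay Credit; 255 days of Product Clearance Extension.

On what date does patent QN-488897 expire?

2007-06-30

Earliest priority filing: 12 January 1984.
Base term: 12 January 1984 + 21 years → 12 January 2005.
Examination Delay Credit: +146 days → 7 June 2005.
Opposition Stay Credit: +498 days → 18 October 2006.
Product Clearance Extension: +255 days → 30 June 2007.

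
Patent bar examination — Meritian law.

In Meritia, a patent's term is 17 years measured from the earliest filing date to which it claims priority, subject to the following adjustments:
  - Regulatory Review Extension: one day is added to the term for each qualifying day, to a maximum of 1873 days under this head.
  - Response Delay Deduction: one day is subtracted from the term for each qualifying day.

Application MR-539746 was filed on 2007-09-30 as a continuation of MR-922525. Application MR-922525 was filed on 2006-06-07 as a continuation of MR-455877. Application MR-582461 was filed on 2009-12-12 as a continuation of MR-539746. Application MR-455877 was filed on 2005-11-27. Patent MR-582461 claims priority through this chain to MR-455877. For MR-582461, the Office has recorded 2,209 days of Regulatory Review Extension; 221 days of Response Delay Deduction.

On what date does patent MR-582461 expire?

2027-06-06

Earliest priority filing: 27 November 2005.
Base term: 27 November 2005 + 17 years → 27 November 2022.
Regulatory Review Extension: 2209 days claimed exceeds the 1873-day cap, so +1873 days → 13 January 2028.
Response Delay Deduction: −221 days → 6 June 2027.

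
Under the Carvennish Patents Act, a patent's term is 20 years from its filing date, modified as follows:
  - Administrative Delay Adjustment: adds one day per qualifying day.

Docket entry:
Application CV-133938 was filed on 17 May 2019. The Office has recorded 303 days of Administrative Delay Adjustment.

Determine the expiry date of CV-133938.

Base term: filing date + 20 years → 17 May 2039.
Administrative Delay Adjustment: +303 days → 15 March 2040.

March 15, 2040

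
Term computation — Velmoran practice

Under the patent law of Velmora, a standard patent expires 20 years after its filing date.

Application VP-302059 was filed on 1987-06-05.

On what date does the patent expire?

2007-06-05

Filing date + 20 years → 5 June 2007.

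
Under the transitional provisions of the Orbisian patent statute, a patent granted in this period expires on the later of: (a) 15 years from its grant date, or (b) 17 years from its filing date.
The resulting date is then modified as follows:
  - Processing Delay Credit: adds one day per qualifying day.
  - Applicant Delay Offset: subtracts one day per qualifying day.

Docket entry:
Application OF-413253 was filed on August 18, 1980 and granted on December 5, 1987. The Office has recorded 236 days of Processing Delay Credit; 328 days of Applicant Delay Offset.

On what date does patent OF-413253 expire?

(a) grant + 15 years → 5 December 2002.
(b) filing + 17 years → 18 August 1997.
Later of the two: 5 December 2002.
Processing Delay Credit: +236 days → 29 July 2003.
Applicant Delay Offset: −328 days → 4 September 2002.

2002-09-04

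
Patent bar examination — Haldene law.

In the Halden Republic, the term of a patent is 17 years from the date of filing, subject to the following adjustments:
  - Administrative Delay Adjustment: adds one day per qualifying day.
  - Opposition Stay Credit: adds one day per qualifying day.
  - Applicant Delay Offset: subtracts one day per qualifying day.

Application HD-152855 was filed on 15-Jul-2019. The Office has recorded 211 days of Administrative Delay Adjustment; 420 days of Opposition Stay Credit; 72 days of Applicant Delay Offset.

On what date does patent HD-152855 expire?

January 25, 2038

Base term: filing date + 17 years → 15 July 2036.
Administrative Delay Adjustment: +211 days → 11 February 2037.
Opposition Stay Credit: +420 days → 7 April 2038.
Applicant Delay Offset: −72 days → 25 January 2038.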